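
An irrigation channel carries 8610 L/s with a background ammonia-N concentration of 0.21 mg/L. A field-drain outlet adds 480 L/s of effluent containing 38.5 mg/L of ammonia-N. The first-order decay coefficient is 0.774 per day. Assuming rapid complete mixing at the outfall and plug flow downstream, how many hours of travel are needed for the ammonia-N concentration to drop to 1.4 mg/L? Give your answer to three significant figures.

14.5 h

After mixing, C = (8610·0.2100 + 480.0·38.50) / 9090 = 20290/9090 = 2.232 mg/L.
2.232·exp(−k·t) = 1.4 → t = ln(2.232/1.4)/k = 52060 s = 14.46 h.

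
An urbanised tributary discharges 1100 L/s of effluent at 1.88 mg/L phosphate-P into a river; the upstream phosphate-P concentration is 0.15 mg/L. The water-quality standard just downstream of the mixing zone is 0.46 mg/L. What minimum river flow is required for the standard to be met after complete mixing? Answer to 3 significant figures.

Set C_mix = 0.46: (Q·0.1500 + 1100·1.880) / (Q + 1100) = 0.46
→ Q = 1100·(1.880 − 0.46)/(0.46 − 0.1500) = 5039 L/s.

5040 L/s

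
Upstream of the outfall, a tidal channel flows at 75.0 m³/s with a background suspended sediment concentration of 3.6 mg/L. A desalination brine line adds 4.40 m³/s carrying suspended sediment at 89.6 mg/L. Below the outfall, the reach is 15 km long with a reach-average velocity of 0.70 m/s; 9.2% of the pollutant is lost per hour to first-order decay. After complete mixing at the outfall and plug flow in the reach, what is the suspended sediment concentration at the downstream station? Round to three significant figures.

4.71 mg/L

Mass balance: C = (75.00·3.600 + 4.400·89.60) / 79.40 = 664.2/79.40 = 8.366 mg/L.
Travel time t = 15·1000 / 0.70 = 21430 s = 5.952 h.
9.2%/h lost → k = −ln(1 − 0.092) = 0.09651 h⁻¹.
First-order decay: C = 8.366·exp(−k·t) = 8.366·0.5630 = 4.710 mg/L.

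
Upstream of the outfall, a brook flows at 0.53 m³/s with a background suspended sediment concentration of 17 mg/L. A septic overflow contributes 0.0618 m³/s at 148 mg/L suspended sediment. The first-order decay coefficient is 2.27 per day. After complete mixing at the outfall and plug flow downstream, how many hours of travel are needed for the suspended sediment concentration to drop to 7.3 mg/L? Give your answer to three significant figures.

15.2 h

Conservation of mass: C = (0.5300·17.00 + 0.06180·148.0) / 0.5918 = 18.16/0.5918 = 30.68 mg/L.
30.68·exp(−k·t) = 7.3 → t = ln(30.68/7.3)/k = 54650 s = 15.18 h.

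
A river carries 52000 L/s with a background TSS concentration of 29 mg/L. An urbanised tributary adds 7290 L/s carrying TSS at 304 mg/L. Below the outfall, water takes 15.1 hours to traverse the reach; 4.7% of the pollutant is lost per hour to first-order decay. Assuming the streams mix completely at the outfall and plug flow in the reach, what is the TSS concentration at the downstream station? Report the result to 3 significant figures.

Conservation of mass: C = (52000·29.00 + 7290·304.0) / 59290 = 3724000/59290 = 62.81 mg/L.
4.7%/h lost → k = −ln(1 − 0.047) = 0.04814 h⁻¹.
Applying C = C₀e^(−kt): 62.81 × 0.4834 = 30.36 mg/L.

30.4 mg/L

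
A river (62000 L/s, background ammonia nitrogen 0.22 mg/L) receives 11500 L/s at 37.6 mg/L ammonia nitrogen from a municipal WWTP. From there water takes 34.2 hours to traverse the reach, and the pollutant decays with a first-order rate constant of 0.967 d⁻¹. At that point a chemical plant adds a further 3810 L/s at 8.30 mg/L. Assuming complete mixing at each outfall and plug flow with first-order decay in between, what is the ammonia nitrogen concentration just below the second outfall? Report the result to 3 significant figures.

Mass balance: C = (62000·0.2200 + 11500·37.60) / 73500 = 446000/73500 = 6.069 mg/L; combined flow 73500 L/s.
After decay, C = 6.069 × e^(−kt) = 6.069 × 0.2521 = 1.530 mg/L.
At the second outfall, C = (73500·1.530 + 3810·8.300) / (73500 + 3810) = 1.863 mg/L.

1.86 mg/L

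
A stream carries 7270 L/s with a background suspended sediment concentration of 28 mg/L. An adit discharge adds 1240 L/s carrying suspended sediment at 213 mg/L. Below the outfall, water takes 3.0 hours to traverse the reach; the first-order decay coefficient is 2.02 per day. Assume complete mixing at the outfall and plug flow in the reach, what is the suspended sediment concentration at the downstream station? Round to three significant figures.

After mixing, C = (7270·28.00 + 1240·213.0) / 8510 = 467700/8510 = 54.96 mg/L.
Applying C = C₀e^(−kt): 54.96 × 0.7769 = 42.69 mg/L.

42.7 mg/L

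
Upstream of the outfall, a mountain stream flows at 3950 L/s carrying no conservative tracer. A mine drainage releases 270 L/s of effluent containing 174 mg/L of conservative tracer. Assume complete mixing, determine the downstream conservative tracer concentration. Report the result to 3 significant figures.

11.1 mg/L

Flow-weighted average: C = (3950·0 + 270.0·174.0) / 4220 = 46980/4220 = 11.13 mg/L.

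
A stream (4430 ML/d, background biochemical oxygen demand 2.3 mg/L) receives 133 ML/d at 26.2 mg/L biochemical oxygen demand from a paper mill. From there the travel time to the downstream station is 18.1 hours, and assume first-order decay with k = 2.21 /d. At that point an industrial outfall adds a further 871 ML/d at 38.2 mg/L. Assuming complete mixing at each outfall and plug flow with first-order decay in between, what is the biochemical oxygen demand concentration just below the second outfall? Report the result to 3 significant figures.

6.60 mg/L

Mixed concentration C = ΣQC/ΣQ = (4430·2.300 + 133.0·26.20) / 4563 = 13670/4563 = 2.997 mg/L; combined flow 4563 ML/d.
First-order decay: C = 2.997·exp(−k·t) = 2.997·0.1889 = 0.5660 mg/L.
Second outfall: C = (4563·0.5660 + 871.0·38.20)/5434 = 6.598 mg/L.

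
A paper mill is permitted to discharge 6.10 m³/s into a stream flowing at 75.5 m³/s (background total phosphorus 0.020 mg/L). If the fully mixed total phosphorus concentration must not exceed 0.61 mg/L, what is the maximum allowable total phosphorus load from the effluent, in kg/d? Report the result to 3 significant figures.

4170 kg/d

Mass balance at the limit: 75.50·0.02000 + 6.100·Cₑ = 81.60·0.61 → Cₑ = 7.912 mg/L.
Load = 6.100 m³/s × 7.912 g/m³ × 86 400 s/d = 4170 kg/d.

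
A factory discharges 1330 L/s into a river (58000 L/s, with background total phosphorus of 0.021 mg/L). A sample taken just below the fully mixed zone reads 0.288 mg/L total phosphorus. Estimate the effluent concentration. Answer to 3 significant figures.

Mass balance: 58000·0.02100 + 1330·Cₑ = 59330·0.2880
→ Cₑ = (59330·0.2880 − 58000·0.02100) / 1330 = 11.93 mg/L.

11.9 mg/L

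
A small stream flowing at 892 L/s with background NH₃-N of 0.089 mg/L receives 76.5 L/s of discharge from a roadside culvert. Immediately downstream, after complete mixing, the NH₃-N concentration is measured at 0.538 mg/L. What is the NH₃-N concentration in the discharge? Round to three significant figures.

Mass balance: 892.0·0.08900 + 76.50·Cₑ = 968.5·0.5380
→ Cₑ = (968.5·0.5380 − 892.0·0.08900) / 76.50 = 5.773 mg/L.

5.77 mg/L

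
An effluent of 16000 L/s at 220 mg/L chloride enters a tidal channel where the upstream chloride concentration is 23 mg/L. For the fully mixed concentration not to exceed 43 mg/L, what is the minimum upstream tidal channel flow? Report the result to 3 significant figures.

142000 L/s

Set C_mix = 43: (Q·23.00 + 16000·220.0) / (Q + 16000) = 43
→ Q = 16000·(220.0 − 43)/(43 − 23.00) = 141600 L/s.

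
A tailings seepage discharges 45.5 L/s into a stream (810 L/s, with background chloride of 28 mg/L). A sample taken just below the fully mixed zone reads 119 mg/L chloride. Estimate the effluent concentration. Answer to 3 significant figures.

1740 mg/L

Mass balance: 810.0·28.00 + 45.50·Cₑ = 855.5·119.0
→ Cₑ = (855.5·119.0 − 810.0·28.00) / 45.50 = 1739 mg/L.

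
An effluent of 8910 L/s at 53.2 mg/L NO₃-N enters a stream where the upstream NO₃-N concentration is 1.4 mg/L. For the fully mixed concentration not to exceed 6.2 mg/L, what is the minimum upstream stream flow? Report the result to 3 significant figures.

Set C_mix = 6.2: (Q·1.400 + 8910·53.20) / (Q + 8910) = 6.2
→ Q = 8910·(53.20 − 6.2)/(6.2 − 1.400) = 87240 L/s.

87200 L/s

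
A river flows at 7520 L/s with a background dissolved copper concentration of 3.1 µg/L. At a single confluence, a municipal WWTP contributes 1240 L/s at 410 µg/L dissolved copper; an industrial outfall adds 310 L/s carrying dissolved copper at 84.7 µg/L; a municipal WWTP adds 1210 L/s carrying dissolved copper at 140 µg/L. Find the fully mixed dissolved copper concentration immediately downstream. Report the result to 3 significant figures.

Flow-weighted average: C = (7520·3.100 + 1240·410.0 + 310.0·84.70 + 1210·140.0) / 10280 = 727400/10280 = 70.76 µg/L.

70.8 µg/L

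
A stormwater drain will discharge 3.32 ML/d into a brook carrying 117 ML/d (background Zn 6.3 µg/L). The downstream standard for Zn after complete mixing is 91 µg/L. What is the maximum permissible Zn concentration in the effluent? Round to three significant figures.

At the limit, (Qr·Cr + Qe·Cₑ)/(Qr + Qe) = 91:
Cₑ = (120.3·91 − 117.0·6.300) / 3.320 = 3076 µg/L.

3080 µg/L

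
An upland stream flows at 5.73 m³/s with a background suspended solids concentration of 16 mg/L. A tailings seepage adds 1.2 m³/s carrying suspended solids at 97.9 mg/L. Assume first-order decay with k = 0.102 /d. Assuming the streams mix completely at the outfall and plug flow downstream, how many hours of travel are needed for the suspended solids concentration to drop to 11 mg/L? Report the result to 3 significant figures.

Mass balance: C = (5.730·16.00 + 1.200·97.90) / 6.930 = 209.2/6.930 = 30.18 mg/L.
30.18·exp(−k·t) = 11 → t = ln(30.18/11)/k = 855000 s = 237.5 h.

237 h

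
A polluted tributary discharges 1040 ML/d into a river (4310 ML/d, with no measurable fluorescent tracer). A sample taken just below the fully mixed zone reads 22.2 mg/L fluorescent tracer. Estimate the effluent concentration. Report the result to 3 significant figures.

Mass balance: 4310·0 + 1040·Cₑ = 5350·22.20
→ Cₑ = (5350·22.20 − 4310·0) / 1040 = 114.2 mg/L.

114 mg/L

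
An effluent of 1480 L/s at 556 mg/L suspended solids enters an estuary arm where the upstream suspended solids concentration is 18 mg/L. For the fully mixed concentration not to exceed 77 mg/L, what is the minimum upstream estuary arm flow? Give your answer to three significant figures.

Set C_mix = 77: (Q·18.00 + 1480·556.0) / (Q + 1480) = 77
→ Q = 1480·(556.0 − 77)/(77 − 18.00) = 12020 L/s.

12000 L/s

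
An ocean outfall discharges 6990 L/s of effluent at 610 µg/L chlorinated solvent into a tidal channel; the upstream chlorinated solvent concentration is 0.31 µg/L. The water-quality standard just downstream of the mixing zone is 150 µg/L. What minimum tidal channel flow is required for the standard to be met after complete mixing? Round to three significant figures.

21500 L/s

Set C_mix = 150: (Q·0.3100 + 6990·610.0) / (Q + 6990) = 150
→ Q = 6990·(610.0 − 150)/(150 − 0.3100) = 21480 L/s.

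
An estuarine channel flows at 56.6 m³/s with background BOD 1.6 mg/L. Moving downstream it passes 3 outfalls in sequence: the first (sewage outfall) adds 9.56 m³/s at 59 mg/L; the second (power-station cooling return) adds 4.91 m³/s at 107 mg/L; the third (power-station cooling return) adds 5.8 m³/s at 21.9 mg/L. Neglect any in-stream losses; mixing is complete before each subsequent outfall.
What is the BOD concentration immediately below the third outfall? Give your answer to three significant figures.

17.0 mg/L

Below outfall 1: Q → 66.16 m³/s, C = (56.60·1.600 + 9.560·59.00)/66.16 = 9.894 mg/L.
Below outfall 2: Q → 71.07 m³/s, C = (66.16·9.894 + 4.910·107.0)/71.07 = 16.60 mg/L.
Below outfall 3: Q → 76.87 m³/s, C = (71.07·16.60 + 5.800·21.90)/76.87 = 17.00 mg/L.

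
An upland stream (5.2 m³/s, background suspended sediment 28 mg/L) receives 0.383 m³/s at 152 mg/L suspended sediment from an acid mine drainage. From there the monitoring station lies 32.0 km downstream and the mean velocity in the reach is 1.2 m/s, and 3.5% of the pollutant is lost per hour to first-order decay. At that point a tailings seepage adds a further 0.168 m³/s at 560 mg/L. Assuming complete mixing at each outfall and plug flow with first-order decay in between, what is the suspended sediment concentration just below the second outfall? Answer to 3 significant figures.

43.6 mg/L

Mass balance: C = (5.200·28.00 + 0.3830·152.0) / 5.583 = 203.8/5.583 = 36.51 mg/L; combined flow 5.583 m³/s.
Travel time t = 32.0·1000 / 1.2 = 26670 s = 7.407 h.
3.5%/h lost → k = −ln(1 − 0.035) = 0.03563 h⁻¹.
First-order decay: C = 36.51·exp(−k·t) = 36.51·0.7680 = 28.04 mg/L.
Second outfall: C = (5.583·28.04 + 0.1680·560.0)/5.751 = 43.58 mg/L.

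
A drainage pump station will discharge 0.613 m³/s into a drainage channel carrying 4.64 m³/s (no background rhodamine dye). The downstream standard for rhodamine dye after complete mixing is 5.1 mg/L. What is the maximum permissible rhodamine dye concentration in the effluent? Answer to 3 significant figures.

At the limit, (Qr·Cr + Qe·Cₑ)/(Qr + Qe) = 5.1:
Cₑ = (5.253·5.1 − 4.640·0) / 0.6130 = 43.70 mg/L.

43.7 mg/L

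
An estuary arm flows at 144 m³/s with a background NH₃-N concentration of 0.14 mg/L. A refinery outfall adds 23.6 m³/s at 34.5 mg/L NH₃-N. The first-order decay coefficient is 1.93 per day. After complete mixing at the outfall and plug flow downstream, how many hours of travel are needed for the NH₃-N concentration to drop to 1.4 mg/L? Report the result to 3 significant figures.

Conservation of mass: C = (144.0·0.1400 + 23.60·34.50) / 167.6 = 834.4/167.6 = 4.978 mg/L.
4.978·exp(−k·t) = 1.4 → t = ln(4.978/1.4)/k = 56790 s = 15.78 h.

15.8 h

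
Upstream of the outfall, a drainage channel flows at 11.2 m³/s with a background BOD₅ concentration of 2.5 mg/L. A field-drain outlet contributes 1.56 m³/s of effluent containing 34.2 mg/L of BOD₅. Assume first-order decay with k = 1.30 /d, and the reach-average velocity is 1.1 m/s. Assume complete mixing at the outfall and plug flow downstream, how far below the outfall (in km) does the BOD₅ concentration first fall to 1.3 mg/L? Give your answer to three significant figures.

After mixing, C = (11.20·2.500 + 1.560·34.20) / 12.76 = 81.35/12.76 = 6.376 mg/L.
Set 6.376·exp(−k·t) = 1.3 → t = ln(6.376/1.3)/k = 105700 s = 29.36 h.
Distance = v·t = 1.1·105700 = 116200 m = 116.2 km.

116 km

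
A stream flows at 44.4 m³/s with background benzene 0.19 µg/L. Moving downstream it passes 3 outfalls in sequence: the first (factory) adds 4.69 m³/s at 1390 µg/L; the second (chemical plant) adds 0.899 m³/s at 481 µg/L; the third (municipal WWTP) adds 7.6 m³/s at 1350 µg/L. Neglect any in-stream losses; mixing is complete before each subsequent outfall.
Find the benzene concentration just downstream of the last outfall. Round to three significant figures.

299 µg/L

Below outfall 1: Q → 49.09 m³/s, C = (44.40·0.1900 + 4.690·1390)/49.09 = 133.0 µg/L.
Below outfall 2: Q → 49.99 m³/s, C = (49.09·133.0 + 0.8990·481.0)/49.99 = 139.2 µg/L.
Below outfall 3: Q → 57.59 m³/s, C = (49.99·139.2 + 7.600·1350)/57.59 = 299.0 µg/L.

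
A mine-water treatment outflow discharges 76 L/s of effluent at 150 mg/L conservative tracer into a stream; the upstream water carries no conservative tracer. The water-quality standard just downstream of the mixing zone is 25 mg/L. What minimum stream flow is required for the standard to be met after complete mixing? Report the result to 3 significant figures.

380 L/s

Set C_mix = 25: (Q·0 + 76.00·150.0) / (Q + 76.00) = 25
→ Q = 76.00·(150.0 − 25)/(25 − 0) = 380.0 L/s.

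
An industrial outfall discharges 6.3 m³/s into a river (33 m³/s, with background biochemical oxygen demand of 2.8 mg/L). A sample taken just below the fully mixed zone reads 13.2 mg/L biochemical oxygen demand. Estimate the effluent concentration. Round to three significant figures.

67.7 mg/L

Mass balance: 33.00·2.800 + 6.300·Cₑ = 39.30·13.20
→ Cₑ = (39.30·13.20 − 33.00·2.800) / 6.300 = 67.68 mg/L.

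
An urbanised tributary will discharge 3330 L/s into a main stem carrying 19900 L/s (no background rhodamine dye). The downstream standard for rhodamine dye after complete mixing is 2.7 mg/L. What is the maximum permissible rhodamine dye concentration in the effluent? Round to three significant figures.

At the limit, (Qr·Cr + Qe·Cₑ)/(Qr + Qe) = 2.7:
Cₑ = (23230·2.7 − 19900·0) / 3330 = 18.84 mg/L.

18.8 mg/L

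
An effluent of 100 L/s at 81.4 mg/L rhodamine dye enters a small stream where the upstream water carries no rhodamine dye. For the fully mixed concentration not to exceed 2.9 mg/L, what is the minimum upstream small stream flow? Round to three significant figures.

2710 L/s

Set C_mix = 2.9: (Q·0 + 100.0·81.40) / (Q + 100.0) = 2.9
→ Q = 100.0·(81.40 − 2.9)/(2.9 − 0) = 2707 L/s.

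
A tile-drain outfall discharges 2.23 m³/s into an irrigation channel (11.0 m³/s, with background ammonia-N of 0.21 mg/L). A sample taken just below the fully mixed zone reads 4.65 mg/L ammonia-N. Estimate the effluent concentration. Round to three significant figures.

Mass balance: 11.00·0.2100 + 2.230·Cₑ = 13.23·4.650
→ Cₑ = (13.23·4.650 − 11.00·0.2100) / 2.230 = 26.55 mg/L.

26.6 mg/L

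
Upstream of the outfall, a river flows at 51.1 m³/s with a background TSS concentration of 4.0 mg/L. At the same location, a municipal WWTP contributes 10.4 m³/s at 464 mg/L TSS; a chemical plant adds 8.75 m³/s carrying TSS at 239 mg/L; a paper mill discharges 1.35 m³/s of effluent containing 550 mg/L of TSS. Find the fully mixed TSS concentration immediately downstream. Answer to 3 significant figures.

After mixing, C = (51.10·4.000 + 10.40·464.0 + 8.750·239.0 + 1.350·550.0) / 71.60 = 7864/71.60 = 109.8 mg/L.

110 mg/L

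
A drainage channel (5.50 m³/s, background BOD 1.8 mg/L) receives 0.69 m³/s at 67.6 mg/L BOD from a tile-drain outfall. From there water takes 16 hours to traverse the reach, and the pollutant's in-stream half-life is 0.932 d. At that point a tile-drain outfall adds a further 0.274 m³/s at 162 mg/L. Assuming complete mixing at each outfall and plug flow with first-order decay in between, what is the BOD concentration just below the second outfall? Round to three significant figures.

12.2 mg/L

Mass balance: C = (5.500·1.800 + 0.6900·67.60) / 6.190 = 56.54/6.190 = 9.135 mg/L; combined flow 6.190 m³/s.
Half-life 0.932 d → k = ln 2 / 0.932 = 0.7437 d⁻¹.
Decay over the reach: 9.135·exp(−kt) = 9.135·0.6091 = 5.564 mg/L.
Second outfall: C = (6.190·5.564 + 0.2740·162.0)/6.464 = 12.19 mg/L.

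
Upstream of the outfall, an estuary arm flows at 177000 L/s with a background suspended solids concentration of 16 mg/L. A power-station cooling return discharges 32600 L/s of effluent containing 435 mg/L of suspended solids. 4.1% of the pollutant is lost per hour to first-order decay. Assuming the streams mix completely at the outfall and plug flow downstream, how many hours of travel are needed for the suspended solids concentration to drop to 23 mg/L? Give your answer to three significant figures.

Mass balance: C = (177000·16.00 + 32600·435.0) / 209600 = 17010000/209600 = 81.17 mg/L.
4.1%/h lost → k = −ln(1 − 0.041) = 0.04186 h⁻¹.
81.17·exp(−k·t) = 23 → t = ln(81.17/23)/k = 108400 s = 30.12 h.

30.1 h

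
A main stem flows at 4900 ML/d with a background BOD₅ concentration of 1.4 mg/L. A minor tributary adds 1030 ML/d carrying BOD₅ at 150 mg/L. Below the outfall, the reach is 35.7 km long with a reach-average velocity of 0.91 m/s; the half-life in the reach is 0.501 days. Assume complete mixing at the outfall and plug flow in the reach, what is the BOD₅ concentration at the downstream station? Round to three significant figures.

14.5 mg/L

Flow-weighted average: C = (4900·1.400 + 1030·150.0) / 5930 = 161400/5930 = 27.21 mg/L.
Travel time t = 35.7·1000 / 0.91 = 39230 s = 10.90 h.
Half-life 0.501 d → k = ln 2 / 0.501 = 1.384 d⁻¹.
Decay over the reach: 27.21·exp(−kt) = 27.21·0.5335 = 14.52 mg/L.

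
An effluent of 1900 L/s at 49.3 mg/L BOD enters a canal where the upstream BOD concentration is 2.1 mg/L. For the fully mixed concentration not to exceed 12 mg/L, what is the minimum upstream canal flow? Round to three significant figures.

7160 L/s

Set C_mix = 12: (Q·2.100 + 1900·49.30) / (Q + 1900) = 12
→ Q = 1900·(49.30 − 12)/(12 − 2.100) = 7159 L/s.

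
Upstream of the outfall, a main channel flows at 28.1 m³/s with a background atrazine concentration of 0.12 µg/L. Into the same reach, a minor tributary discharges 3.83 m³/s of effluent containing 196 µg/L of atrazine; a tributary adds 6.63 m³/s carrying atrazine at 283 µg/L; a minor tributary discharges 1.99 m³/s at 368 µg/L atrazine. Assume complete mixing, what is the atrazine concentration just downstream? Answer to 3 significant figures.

Flow-weighted average: C = (28.10·0.1200 + 3.830·196.0 + 6.630·283.0 + 1.990·368.0) / 40.55 = 3363/40.55 = 82.93 µg/L.

82.9 µg/L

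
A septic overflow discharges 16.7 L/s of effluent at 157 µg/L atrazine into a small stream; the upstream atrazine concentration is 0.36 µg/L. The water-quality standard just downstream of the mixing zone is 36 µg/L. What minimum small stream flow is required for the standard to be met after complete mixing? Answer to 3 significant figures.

Set C_mix = 36: (Q·0.3600 + 16.70·157.0) / (Q + 16.70) = 36
→ Q = 16.70·(157.0 − 36)/(36 − 0.3600) = 56.70 L/s.

56.7 L/s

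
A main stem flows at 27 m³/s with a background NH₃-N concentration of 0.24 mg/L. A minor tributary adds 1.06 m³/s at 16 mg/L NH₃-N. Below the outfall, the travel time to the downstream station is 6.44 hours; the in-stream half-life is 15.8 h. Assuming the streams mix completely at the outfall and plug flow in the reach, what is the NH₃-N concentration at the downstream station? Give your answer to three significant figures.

Mixed concentration C = ΣQC/ΣQ = (27.00·0.2400 + 1.060·16.00) / 28.06 = 23.44/28.06 = 0.8354 mg/L.
Half-life 15.8 h → k = ln 2 / 15.8 = 0.04387 h⁻¹ = 1.053 d⁻¹.
Applying C = C₀e^(−kt): 0.8354 × 0.7539 = 0.6298 mg/L.

0.630 mg/L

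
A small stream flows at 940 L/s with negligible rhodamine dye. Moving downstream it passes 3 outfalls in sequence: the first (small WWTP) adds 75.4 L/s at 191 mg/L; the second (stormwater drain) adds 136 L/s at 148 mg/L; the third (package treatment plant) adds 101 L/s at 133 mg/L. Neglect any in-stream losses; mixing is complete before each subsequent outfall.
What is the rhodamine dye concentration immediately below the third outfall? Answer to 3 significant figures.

After outfall 1: Q = 940.0 + 75.40 = 1015 L/s; C = (940.0·0 + 75.40·191.0)/1015 = 14.18 mg/L.
After outfall 2: Q = 1015 + 136.0 = 1151 L/s; C = (1015·14.18 + 136.0·148.0)/1151 = 29.99 mg/L.
After outfall 3: Q = 1151 + 101.0 = 1252 L/s; C = (1151·29.99 + 101.0·133.0)/1252 = 38.30 mg/L.

38.3 mg/L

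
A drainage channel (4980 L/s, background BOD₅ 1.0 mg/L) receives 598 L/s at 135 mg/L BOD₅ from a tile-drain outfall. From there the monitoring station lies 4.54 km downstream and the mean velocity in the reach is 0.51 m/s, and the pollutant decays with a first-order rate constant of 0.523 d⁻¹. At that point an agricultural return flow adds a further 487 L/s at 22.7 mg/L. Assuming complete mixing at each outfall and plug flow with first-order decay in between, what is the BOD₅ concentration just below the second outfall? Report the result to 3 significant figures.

15.2 mg/L

Flow-weighted average: C = (4980·1.000 + 598.0·135.0) / 5578 = 85710/5578 = 15.37 mg/L; combined flow 5578 L/s.
Travel time t = 4.54·1000 / 0.51 = 8902 s = 2.473 h.
Applying C = C₀e^(−kt): 15.37 × 0.9475 = 14.56 mg/L.
Second outfall: C = (5578·14.56 + 487.0·22.70)/6065 = 15.21 mg/L.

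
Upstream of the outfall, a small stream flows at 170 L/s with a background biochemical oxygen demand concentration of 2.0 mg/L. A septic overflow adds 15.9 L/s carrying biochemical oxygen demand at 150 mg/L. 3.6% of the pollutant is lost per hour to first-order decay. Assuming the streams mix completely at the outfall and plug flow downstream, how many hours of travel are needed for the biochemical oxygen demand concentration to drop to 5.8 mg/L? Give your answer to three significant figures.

Mass balance: C = (170.0·2.000 + 15.90·150.0) / 185.9 = 2725/185.9 = 14.66 mg/L.
3.6%/h lost → k = −ln(1 − 0.036) = 0.03666 h⁻¹.
14.66·exp(−k·t) = 5.8 → t = ln(14.66/5.8)/k = 91040 s = 25.29 h.

25.3 h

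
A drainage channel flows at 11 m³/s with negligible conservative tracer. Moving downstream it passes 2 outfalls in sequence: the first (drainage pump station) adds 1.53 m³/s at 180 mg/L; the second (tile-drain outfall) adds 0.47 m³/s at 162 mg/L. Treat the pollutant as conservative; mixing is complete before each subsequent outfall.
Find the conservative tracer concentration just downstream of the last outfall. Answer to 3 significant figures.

27.0 mg/L

After outfall 1: Q = 11.00 + 1.530 = 12.53 m³/s; C = (11.00·0 + 1.530·180.0)/12.53 = 21.98 mg/L.
After outfall 2: Q = 12.53 + 0.4700 = 13.00 m³/s; C = (12.53·21.98 + 0.4700·162.0)/13.00 = 27.04 mg/L.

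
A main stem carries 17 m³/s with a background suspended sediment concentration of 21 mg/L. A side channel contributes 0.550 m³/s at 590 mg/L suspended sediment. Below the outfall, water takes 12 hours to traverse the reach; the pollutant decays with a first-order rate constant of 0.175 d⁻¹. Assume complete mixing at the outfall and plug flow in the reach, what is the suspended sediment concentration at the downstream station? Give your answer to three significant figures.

35.6 mg/L

Mass balance: C = (17.00·21.00 + 0.5500·590.0) / 17.55 = 681.5/17.55 = 38.83 mg/L.
First-order decay: C = 38.83·exp(−k·t) = 38.83·0.9162 = 35.58 mg/L.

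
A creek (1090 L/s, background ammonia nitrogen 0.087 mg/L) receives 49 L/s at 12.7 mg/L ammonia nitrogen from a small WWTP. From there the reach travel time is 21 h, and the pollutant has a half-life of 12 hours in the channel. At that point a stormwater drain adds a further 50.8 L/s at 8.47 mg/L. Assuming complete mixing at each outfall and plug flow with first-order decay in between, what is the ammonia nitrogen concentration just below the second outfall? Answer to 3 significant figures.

Flow-weighted average: C = (1090·0.08700 + 49.00·12.70) / 1139 = 717.1/1139 = 0.6296 mg/L; combined flow 1139 L/s.
Half-life 12 h → k = ln 2 / 12 = 0.05776 h⁻¹ = 1.386 d⁻¹.
After decay, C = 0.6296 × e^(−kt) = 0.6296 × 0.2973 = 0.1872 mg/L.
At the second outfall, C = (1139·0.1872 + 50.80·8.470) / (1139 + 50.80) = 0.5408 mg/L.

0.541 mg/L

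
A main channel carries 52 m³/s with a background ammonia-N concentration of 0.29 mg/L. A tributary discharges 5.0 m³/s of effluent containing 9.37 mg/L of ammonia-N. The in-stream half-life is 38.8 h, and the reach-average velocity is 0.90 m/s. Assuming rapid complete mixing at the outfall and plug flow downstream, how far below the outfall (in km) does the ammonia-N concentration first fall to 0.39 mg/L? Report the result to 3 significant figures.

186 km

Flow-weighted average: C = (52.00·0.2900 + 5.000·9.370) / 57.00 = 61.93/57.00 = 1.086 mg/L.
Half-life 38.8 h → k = ln 2 / 38.8 = 0.01786 h⁻¹ = 0.4288 d⁻¹.
Set 1.086·exp(−k·t) = 0.39 → t = ln(1.086/0.39)/k = 206500 s = 57.35 h.
Distance = v·t = 0.90·206500 = 185800 m = 185.8 km.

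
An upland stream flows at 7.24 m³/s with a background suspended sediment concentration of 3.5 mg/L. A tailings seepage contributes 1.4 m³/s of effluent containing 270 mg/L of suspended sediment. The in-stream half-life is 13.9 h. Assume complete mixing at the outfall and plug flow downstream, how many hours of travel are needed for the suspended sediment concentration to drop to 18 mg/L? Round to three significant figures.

19.1 h

Mass balance: C = (7.240·3.500 + 1.400·270.0) / 8.640 = 403.3/8.640 = 46.68 mg/L.
Half-life 13.9 h → k = ln 2 / 13.9 = 0.04987 h⁻¹ = 1.197 d⁻¹.
46.68·exp(−k·t) = 18 → t = ln(46.68/18)/k = 68800 s = 19.11 h.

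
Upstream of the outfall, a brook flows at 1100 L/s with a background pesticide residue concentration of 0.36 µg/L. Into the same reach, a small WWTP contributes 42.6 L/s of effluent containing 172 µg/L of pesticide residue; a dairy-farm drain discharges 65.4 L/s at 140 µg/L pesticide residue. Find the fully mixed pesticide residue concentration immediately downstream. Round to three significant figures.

Mass balance: C = (1100·0.3600 + 42.60·172.0 + 65.40·140.0) / 1208 = 16880/1208 = 13.97 µg/L.

14.0 µg/L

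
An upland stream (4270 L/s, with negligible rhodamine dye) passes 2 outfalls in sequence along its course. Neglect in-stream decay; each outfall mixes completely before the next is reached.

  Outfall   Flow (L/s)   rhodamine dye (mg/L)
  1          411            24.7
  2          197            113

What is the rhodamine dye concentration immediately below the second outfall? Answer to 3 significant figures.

6.64 mg/L

After outfall 1: Q = 4270 + 411.0 = 4681 L/s; C = (4270·0 + 411.0·24.70)/4681 = 2.169 mg/L.
After outfall 2: Q = 4681 + 197.0 = 4878 L/s; C = (4681·2.169 + 197.0·113.0)/4878 = 6.645 mg/L.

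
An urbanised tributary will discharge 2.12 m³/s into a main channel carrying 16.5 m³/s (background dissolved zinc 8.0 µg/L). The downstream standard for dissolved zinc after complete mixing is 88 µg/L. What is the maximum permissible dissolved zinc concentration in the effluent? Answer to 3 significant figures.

711 µg/L

At the limit, (Qr·Cr + Qe·Cₑ)/(Qr + Qe) = 88:
Cₑ = (18.62·88 − 16.50·8.000) / 2.120 = 710.6 µg/L.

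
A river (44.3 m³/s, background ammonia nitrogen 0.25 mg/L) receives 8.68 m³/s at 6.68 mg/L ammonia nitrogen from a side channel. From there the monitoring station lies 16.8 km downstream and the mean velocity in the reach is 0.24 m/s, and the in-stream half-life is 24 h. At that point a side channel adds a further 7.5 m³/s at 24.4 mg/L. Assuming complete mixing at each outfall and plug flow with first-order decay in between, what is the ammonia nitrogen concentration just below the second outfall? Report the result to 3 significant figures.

3.68 mg/L

Mass balance: C = (44.30·0.2500 + 8.680·6.680) / 52.98 = 69.06/52.98 = 1.303 mg/L; combined flow 52.98 m³/s.
Travel time t = 16.8·1000 / 0.24 = 70000 s = 19.44 h.
Half-life 24 h → k = ln 2 / 24 = 0.02888 h⁻¹ = 0.6931 d⁻¹.
First-order decay: C = 1.303·exp(−k·t) = 1.303·0.5703 = 0.7434 mg/L.
At the second outfall, C = (52.98·0.7434 + 7.500·24.40) / (52.98 + 7.500) = 3.677 mg/L.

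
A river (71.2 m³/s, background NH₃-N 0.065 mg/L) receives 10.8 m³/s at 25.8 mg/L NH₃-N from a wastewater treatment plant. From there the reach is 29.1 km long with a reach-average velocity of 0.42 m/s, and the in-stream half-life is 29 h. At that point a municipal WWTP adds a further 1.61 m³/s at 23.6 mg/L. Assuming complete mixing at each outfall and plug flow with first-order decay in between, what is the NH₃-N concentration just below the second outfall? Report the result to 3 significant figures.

2.59 mg/L

Conservation of mass: C = (71.20·0.06500 + 10.80·25.80) / 82.00 = 283.3/82.00 = 3.454 mg/L; combined flow 82.00 m³/s.
Travel time t = 29.1·1000 / 0.42 = 69290 s = 19.25 h.
Half-life 29 h → k = ln 2 / 29 = 0.02390 h⁻¹ = 0.5736 d⁻¹.
After decay, C = 3.454 × e^(−kt) = 3.454 × 0.6313 = 2.181 mg/L.
Second outfall: C = (82.00·2.181 + 1.610·23.60)/83.61 = 2.593 mg/L.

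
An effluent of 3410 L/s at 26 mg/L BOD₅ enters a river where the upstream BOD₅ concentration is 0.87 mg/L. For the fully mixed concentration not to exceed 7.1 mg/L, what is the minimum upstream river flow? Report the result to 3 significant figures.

Set C_mix = 7.1: (Q·0.8700 + 3410·26.00) / (Q + 3410) = 7.1
→ Q = 3410·(26.00 − 7.1)/(7.1 − 0.8700) = 10340 L/s.

10300 L/s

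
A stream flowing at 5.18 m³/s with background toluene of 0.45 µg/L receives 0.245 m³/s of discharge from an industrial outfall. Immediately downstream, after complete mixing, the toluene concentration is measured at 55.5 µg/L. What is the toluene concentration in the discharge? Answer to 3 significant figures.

1220 µg/L

Mass balance: 5.180·0.4500 + 0.2450·Cₑ = 5.425·55.50
→ Cₑ = (5.425·55.50 − 5.180·0.4500) / 0.2450 = 1219 µg/L.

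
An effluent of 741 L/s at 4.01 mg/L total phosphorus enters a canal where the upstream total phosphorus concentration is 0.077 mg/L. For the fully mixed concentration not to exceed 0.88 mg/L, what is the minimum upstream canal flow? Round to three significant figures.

Set C_mix = 0.88: (Q·0.07700 + 741.0·4.010) / (Q + 741.0) = 0.88
→ Q = 741.0·(4.010 − 0.88)/(0.88 − 0.07700) = 2888 L/s.

2890 L/s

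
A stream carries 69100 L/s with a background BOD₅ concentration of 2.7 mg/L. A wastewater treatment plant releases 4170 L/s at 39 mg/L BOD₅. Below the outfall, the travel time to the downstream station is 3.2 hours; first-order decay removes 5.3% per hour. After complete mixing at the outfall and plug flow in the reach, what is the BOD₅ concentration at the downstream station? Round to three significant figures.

4.00 mg/L

Conservation of mass: C = (69100·2.700 + 4170·39.00) / 73270 = 349200/73270 = 4.766 mg/L.
5.3%/h lost → k = −ln(1 − 0.053) = 0.05446 h⁻¹.
First-order decay: C = 4.766·exp(−k·t) = 4.766·0.8401 = 4.004 mg/L.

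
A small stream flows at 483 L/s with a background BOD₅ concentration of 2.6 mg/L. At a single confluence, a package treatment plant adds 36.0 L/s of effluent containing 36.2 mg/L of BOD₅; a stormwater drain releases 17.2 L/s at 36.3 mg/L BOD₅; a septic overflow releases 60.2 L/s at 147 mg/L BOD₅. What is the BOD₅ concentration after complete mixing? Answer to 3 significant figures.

20.2 mg/L

Mixed concentration C = ΣQC/ΣQ = (483.0·2.600 + 36.00·36.20 + 17.20·36.30 + 60.20·147.0) / 596.4 = 12030/596.4 = 20.18 mg/L.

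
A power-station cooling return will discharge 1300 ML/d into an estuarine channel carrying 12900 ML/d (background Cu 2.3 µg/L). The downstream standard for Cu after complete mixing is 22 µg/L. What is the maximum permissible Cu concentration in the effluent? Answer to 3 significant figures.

At the limit, (Qr·Cr + Qe·Cₑ)/(Qr + Qe) = 22:
Cₑ = (14200·22 − 12900·2.300) / 1300 = 217.5 µg/L.

217 µg/L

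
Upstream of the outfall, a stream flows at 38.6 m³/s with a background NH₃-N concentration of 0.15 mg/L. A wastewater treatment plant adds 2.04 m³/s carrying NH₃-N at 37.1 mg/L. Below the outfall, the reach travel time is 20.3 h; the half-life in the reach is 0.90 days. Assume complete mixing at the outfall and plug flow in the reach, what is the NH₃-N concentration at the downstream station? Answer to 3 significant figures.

After mixing, C = (38.60·0.1500 + 2.040·37.10) / 40.64 = 81.47/40.64 = 2.005 mg/L.
Half-life 0.90 d → k = ln 2 / 0.90 = 0.7702 d⁻¹.
Applying C = C₀e^(−kt): 2.005 × 0.5213 = 1.045 mg/L.

1.05 mg/L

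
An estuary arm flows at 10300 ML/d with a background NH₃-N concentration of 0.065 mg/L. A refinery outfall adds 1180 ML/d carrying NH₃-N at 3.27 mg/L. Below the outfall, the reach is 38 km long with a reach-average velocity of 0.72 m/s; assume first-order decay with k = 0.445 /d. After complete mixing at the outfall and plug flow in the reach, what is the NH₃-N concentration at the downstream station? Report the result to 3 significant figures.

0.301 mg/L

Mixed concentration C = ΣQC/ΣQ = (10300·0.06500 + 1180·3.270) / 11480 = 4528/11480 = 0.3944 mg/L.
Travel time t = 38·1000 / 0.72 = 52780 s = 14.66 h.
Applying C = C₀e^(−kt): 0.3944 × 0.7620 = 0.3006 mg/L.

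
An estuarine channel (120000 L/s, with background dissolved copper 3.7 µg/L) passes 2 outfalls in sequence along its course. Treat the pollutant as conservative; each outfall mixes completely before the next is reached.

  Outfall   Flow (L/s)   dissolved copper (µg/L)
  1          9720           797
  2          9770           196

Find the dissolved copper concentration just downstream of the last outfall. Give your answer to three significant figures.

72.4 µg/L

Below outfall 1: Q → 129700 L/s, C = (120000·3.700 + 9720·797.0)/129700 = 63.14 µg/L.
Below outfall 2: Q → 139500 L/s, C = (129700·63.14 + 9770·196.0)/139500 = 72.45 µg/L.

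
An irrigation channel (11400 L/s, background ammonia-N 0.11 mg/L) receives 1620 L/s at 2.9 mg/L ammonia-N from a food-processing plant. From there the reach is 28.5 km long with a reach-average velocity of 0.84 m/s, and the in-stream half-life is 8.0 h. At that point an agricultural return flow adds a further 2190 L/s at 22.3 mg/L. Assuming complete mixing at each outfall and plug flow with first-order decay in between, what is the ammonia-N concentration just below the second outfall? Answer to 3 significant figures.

3.38 mg/L

Flow-weighted average: C = (11400·0.1100 + 1620·2.900) / 13020 = 5952/13020 = 0.4571 mg/L; combined flow 13020 L/s.
Travel time t = 28.5·1000 / 0.84 = 33930 s = 9.425 h.
Half-life 8.0 h → k = ln 2 / 8.0 = 0.08664 h⁻¹ = 2.079 d⁻¹.
Decay over the reach: 0.4571·exp(−kt) = 0.4571·0.4419 = 0.2020 mg/L.
At the second outfall, C = (13020·0.2020 + 2190·22.30) / (13020 + 2190) = 3.384 mg/L.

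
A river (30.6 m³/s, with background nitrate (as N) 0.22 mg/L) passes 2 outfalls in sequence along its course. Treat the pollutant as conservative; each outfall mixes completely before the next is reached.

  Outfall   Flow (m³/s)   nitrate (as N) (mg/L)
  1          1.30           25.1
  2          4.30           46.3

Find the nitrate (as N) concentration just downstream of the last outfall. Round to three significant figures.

Below outfall 1: Q → 31.90 m³/s, C = (30.60·0.2200 + 1.300·25.10)/31.90 = 1.234 mg/L.
Below outfall 2: Q → 36.20 m³/s, C = (31.90·1.234 + 4.300·46.30)/36.20 = 6.587 mg/L.

6.59 mg/L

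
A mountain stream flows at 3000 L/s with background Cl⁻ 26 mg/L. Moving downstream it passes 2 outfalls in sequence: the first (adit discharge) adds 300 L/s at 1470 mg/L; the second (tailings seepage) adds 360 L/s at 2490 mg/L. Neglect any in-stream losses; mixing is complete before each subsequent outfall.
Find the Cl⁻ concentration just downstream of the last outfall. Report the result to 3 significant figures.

Outfall 1: combined Q = 3300 L/s; C = (3000·26.00 + 300.0·1470)/3300 = 157.3 mg/L.
Outfall 2: combined Q = 3660 L/s; C = (3300·157.3 + 360.0·2490)/3660 = 386.7 mg/L.

387 mg/L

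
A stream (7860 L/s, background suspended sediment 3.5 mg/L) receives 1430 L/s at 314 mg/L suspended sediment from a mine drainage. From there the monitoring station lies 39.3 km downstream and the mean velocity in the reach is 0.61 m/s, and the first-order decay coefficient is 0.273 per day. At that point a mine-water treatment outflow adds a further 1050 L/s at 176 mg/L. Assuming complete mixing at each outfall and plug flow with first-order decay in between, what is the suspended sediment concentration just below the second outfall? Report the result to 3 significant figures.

55.5 mg/L

After mixing, C = (7860·3.500 + 1430·314.0) / 9290 = 476500/9290 = 51.29 mg/L; combined flow 9290 L/s.
Travel time t = 39.3·1000 / 0.61 = 64430 s = 17.90 h.
Decay over the reach: 51.29·exp(−kt) = 51.29·0.8158 = 41.85 mg/L.
Second outfall: C = (9290·41.85 + 1050·176.0)/10340 = 55.47 mg/L.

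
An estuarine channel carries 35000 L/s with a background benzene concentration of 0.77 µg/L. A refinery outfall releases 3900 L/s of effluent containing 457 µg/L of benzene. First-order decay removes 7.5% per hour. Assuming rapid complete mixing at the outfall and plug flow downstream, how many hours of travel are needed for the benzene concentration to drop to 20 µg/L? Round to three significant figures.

10.8 h

Mixed concentration C = ΣQC/ΣQ = (35000·0.7700 + 3900·457.0) / 38900 = 1809000/38900 = 46.51 µg/L.
7.5%/h lost → k = −ln(1 − 0.075) = 0.07796 h⁻¹.
46.51·exp(−k·t) = 20 → t = ln(46.51/20)/k = 38970 s = 10.83 h.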